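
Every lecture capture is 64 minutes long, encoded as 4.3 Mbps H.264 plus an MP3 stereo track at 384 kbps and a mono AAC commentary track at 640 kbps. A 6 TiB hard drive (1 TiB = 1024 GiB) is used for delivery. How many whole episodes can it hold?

2581

64 min = 3840 s
Audio total: 384 + 640 = 1024 kbps = 1.024 Mbps.
Total bitrate: 5.324 Mbps.
Per item: 5.324 Mbps × 3840 s = 20,444 Mb = 2,556 MB.
Capacity: 6 TiB = 52,776,558 Mb; 2581.50 items → 2581 complete.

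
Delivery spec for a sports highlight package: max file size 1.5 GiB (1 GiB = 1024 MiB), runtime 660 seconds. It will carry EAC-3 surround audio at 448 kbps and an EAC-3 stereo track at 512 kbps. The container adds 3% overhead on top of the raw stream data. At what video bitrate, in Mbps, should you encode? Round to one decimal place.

18.0 Mbps

Budget: 1.5 GiB = 12884.9 Mb.
Stream payload after overhead: 12884.9 / 1.03 = 12509.6 Mb.
Total bitrate budget: 12509.6 Mb / 660 s = 18.954 Mbps.
Audio total: 448 + 512 = 960 kbps = 0.960 Mbps.
Video: 18.954 − 0.960 = 17.994 Mbps.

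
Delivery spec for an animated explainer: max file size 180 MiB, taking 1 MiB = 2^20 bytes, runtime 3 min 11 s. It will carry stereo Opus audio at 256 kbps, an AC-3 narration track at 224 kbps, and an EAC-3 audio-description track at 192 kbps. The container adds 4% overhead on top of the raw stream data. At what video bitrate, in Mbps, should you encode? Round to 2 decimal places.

Budget: 180 MiB = 1509.9 Mb.
Stream payload after overhead: 1509.9 / 1.04 = 1451.9 Mb.
3 min 11 s = 191 s
Total bitrate budget: 1451.9 Mb / 191 s = 7.601 Mbps.
Audio total: 256 + 224 + 192 = 672 kbps = 0.672 Mbps.
Video: 7.601 − 0.672 = 6.929 Mbps.

6.93 Mbps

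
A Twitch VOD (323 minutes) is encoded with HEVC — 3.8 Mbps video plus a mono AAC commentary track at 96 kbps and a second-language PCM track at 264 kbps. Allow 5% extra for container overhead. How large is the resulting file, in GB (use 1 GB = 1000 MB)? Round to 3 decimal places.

10.581 GB

323 min = 19380 s
Audio total: 96 + 264 = 360 kbps = 0.360 Mbps.
Total bitrate: 3.8 + 0.360 = 4.160 Mbps.
Stream data: 4.160 Mbps × 19380 s = 80620.8 Mb.
With 5% container overhead: ×1.05.
84,652 Mb ÷ 8 = 10,581 MB → 10.58 GB.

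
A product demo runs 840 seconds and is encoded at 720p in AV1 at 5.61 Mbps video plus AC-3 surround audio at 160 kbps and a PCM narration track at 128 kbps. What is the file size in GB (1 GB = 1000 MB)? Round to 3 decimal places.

0.619 GB

Audio total: 160 + 128 = 288 kbps = 0.288 Mbps.
Total bitrate: 5.61 + 0.288 = 5.898 Mbps.
Stream data: 5.898 Mbps × 840 s = 4954.3 Mb.
4,954 Mb ÷ 8 = 619.3 MB → 0.6193 GB.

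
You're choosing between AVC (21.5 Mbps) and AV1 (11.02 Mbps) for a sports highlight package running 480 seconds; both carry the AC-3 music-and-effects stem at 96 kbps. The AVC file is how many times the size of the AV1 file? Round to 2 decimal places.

1.94

Audio: 96 kbps = 0.096 Mbps.
AVC: 21.596 Mbps × 480 s = 10366.1 Mb = 1.207 GiB.
AV1: 11.116 Mbps × 480 s = 5335.7 Mb = 0.621 GiB.
Ratio: 1.207 / 0.621 = 1.943.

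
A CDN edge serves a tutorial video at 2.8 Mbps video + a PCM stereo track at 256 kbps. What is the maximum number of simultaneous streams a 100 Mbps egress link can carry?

32

Audio: 256 kbps = 0.256 Mbps.
Per-viewer media rate: 3.056 Mbps.
100 Mbps = 100.0 Mbps; 100.0 / 3.056 = 32.72 → 32 viewers.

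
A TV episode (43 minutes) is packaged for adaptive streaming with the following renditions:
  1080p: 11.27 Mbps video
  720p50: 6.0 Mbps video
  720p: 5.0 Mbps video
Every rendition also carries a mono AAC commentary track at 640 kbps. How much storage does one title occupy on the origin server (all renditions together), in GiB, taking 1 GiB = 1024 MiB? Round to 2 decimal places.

7.27 GiB

43 min = 2580 s
Audio: 640 kbps = 0.640 Mbps.
Sum of rendition bitrates: (11.27+0.640) + (6.0+0.640) + (5.0+0.640) = 24.190 Mbps.
× 2580 s = 62,410 Mb = 7,801 MB = 7.266 GiB.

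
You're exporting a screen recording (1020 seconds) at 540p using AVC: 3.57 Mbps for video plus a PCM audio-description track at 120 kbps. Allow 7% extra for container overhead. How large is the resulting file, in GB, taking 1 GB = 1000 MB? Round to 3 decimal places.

0.503 GB

Audio: 120 kbps = 0.120 Mbps.
Total bitrate: 3.57 + 0.120 = 3.690 Mbps.
Stream data: 3.690 Mbps × 1020 s = 3763.8 Mb.
With 7% container overhead: ×1.07.
4,027 Mb ÷ 8 = 503.4 MB → 0.5034 GB.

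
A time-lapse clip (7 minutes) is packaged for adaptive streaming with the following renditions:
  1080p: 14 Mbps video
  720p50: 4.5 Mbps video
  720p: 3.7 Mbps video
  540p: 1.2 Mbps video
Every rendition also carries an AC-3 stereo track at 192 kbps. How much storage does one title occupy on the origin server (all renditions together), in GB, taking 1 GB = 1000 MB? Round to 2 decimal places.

7 min = 420 s
Audio: 192 kbps = 0.192 Mbps.
Sum of rendition bitrates: (14+0.192) + (4.5+0.192) + (3.7+0.192) + (1.2+0.192) = 24.168 Mbps.
× 420 s = 10,151 Mb = 1,269 MB = 1.269 GB.

1.27 GB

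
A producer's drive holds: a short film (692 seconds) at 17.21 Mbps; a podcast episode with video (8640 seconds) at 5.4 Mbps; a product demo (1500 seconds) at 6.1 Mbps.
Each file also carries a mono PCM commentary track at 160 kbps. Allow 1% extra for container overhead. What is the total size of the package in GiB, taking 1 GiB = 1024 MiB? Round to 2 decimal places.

8.17 GiB

Audio: 160 kbps = 0.160 Mbps.
short film: 17.370 Mbps × 692 s × 1.01 = 12140.2 Mb
podcast episode with video: 5.560 Mbps × 8640 s × 1.01 = 48518.8 Mb
product demo: 6.260 Mbps × 1500 s × 1.01 = 9483.9 Mb
Total: 70142.9 Mb = 8767.9 MB.
= 8.166 GiB.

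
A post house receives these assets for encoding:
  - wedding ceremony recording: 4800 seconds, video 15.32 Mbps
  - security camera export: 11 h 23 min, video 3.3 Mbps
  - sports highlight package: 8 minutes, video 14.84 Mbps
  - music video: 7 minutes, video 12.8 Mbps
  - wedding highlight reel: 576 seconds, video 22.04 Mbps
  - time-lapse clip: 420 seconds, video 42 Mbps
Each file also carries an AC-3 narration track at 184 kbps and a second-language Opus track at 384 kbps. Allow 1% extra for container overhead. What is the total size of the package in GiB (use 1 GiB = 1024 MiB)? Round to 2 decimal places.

32.77 GiB

Audio total: 184 + 384 = 568 kbps = 0.568 Mbps.
wedding ceremony recording: 15.888 Mbps × 4800 s × 1.01 = 77025.0 Mb
security camera export: 3.868 Mbps × 40980 s × 1.01 = 160095.7 Mb
sports highlight package: 15.408 Mbps × 480 s × 1.01 = 7469.8 Mb
music video: 13.368 Mbps × 420 s × 1.01 = 5670.7 Mb
wedding highlight reel: 22.608 Mbps × 576 s × 1.01 = 13152.4 Mb
time-lapse clip: 42.568 Mbps × 420 s × 1.01 = 18057.3 Mb
Total: 281471.1 Mb = 35183.9 MB.
= 32.77 GiB.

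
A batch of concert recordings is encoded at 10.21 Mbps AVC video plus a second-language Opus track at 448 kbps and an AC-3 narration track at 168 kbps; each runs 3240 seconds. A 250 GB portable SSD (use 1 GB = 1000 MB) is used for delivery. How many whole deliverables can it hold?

57

Audio total: 448 + 168 = 616 kbps = 0.616 Mbps.
Total bitrate: 10.826 Mbps.
Per item: 10.826 Mbps × 3240 s = 35,076 Mb = 4,385 MB.
Capacity: 250 GB = 2,000,000 Mb; 57.02 items → 57 complete.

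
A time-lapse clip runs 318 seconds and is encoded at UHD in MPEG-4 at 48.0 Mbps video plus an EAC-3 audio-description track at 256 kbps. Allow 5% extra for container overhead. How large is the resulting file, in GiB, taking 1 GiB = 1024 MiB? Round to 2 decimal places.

1.88 GiB

Audio: 256 kbps = 0.256 Mbps.
Total bitrate: 48.0 + 0.256 = 48.256 Mbps.
Stream data: 48.256 Mbps × 318 s = 15345.4 Mb.
With 5% container overhead: ×1.05.
16,113 Mb = 2,014,084,800 bytes ÷ 1,073,741,824 = 1.876 GiB.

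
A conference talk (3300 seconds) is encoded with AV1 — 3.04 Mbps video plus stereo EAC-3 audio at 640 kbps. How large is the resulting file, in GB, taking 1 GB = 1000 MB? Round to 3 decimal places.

1.518 GB

Audio: 640 kbps = 0.640 Mbps.
Total bitrate: 3.04 + 0.640 = 3.680 Mbps.
Stream data: 3.680 Mbps × 3300 s = 12144.0 Mb.
12,144 Mb ÷ 8 = 1,518 MB → 1.518 GB.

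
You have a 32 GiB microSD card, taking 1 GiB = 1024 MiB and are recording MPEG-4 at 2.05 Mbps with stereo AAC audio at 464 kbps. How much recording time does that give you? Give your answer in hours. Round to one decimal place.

30.4 hours

Audio: 464 kbps = 0.464 Mbps.
Total bitrate: 2.05 + 0.464 = 2.514 Mbps.
Capacity: 32 GiB = 274,878 Mb.
Recording time: 274,878 / 2.514 = 109,339 s ≈ 30.4 hours.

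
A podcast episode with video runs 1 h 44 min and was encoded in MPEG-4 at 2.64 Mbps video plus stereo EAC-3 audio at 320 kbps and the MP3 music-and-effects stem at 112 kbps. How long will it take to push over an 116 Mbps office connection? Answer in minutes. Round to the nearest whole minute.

3 minutes

1 h 44 min = 104 min = 6240 s
Audio total: 320 + 112 = 432 kbps = 0.432 Mbps.
Total bitrate: 3.072 Mbps.
File: 3.072 Mbps × 6240 s = 19169.3 Mb.
At 116 Mbps: 19169.3 / 116 = 165.3 s ≈ 2.75 minutes.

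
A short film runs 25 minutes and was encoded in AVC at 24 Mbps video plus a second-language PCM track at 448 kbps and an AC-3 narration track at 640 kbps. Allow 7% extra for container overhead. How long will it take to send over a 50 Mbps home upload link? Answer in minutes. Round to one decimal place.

25 min = 1500 s
Audio total: 448 + 640 = 1088 kbps = 1.088 Mbps.
Total bitrate: 25.088 Mbps.
File: 25.088 Mbps × 1500 s = 37632.0 Mb.
With 7% container overhead: ×1.07. → 40266.2 Mb.
At 50 Mbps: 40266.2 / 50 = 805.3 s ≈ 13.4 minutes.

13.4 minutes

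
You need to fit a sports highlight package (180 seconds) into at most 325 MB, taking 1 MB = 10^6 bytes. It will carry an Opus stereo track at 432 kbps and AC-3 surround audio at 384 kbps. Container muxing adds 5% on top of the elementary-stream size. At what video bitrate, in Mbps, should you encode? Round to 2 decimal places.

Budget: 325 MB = 2600.0 Mb.
Stream payload after overhead: 2600.0 / 1.05 = 2476.2 Mb.
Total bitrate budget: 2476.2 Mb / 180 s = 13.757 Mbps.
Audio total: 432 + 384 = 816 kbps = 0.816 Mbps.
Video: 13.757 − 0.816 = 12.941 Mbps.

12.94 Mbps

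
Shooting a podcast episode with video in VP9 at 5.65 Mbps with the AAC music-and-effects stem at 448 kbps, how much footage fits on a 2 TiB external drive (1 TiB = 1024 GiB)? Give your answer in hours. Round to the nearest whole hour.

Audio: 448 kbps = 0.448 Mbps.
Total bitrate: 5.65 + 0.448 = 6.098 Mbps.
Capacity: 2 TiB = 17,592,186 Mb.
Recording time: 17,592,186 / 6.098 = 2,884,911 s ≈ 801 hours.

801 hours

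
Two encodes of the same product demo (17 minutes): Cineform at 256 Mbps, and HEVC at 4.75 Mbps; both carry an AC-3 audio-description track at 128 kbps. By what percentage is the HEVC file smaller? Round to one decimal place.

98.1%

17 min = 1020 s
Audio: 128 kbps = 0.128 Mbps.
Cineform: 256.128 Mbps × 1020 s = 261250.6 Mb = 32.656 GB.
HEVC: 4.878 Mbps × 1020 s = 4975.6 Mb = 0.622 GB.
Reduction: (1 − 0.622/32.656) × 100 = 98.10%.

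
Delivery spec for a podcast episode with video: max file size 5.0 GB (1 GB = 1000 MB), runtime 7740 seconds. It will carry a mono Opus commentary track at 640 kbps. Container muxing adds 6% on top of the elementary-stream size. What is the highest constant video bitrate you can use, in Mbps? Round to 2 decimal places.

Budget: 5.0 GB = 40000.0 Mb.
Stream payload after overhead: 40000.0 / 1.06 = 37735.8 Mb.
Total bitrate budget: 37735.8 Mb / 7740 s = 4.875 Mbps.
Audio: 640 kbps = 0.640 Mbps.
Video: 4.875 − 0.640 = 4.235 Mbps.

4.24 Mbps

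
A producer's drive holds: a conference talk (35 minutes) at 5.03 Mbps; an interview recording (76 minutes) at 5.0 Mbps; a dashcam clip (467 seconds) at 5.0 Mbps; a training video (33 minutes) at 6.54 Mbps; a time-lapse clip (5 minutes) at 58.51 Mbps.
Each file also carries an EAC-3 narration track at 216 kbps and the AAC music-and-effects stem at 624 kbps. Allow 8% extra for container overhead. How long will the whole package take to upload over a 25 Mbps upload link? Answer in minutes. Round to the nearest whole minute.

53 minutes

Audio total: 216 + 624 = 840 kbps = 0.840 Mbps.
conference talk: 5.870 Mbps × 2100 s × 1.08 = 13313.2 Mb
interview recording: 5.840 Mbps × 4560 s × 1.08 = 28760.8 Mb
dashcam clip: 5.840 Mbps × 467 s × 1.08 = 2945.5 Mb
training video: 7.380 Mbps × 1980 s × 1.08 = 15781.4 Mb
time-lapse clip: 59.350 Mbps × 300 s × 1.08 = 19229.4 Mb
Total: 80030.2 Mb = 10003.8 MB.
At 25 Mbps: 80030.2 / 25 = 3201 s ≈ 53.4 minutes.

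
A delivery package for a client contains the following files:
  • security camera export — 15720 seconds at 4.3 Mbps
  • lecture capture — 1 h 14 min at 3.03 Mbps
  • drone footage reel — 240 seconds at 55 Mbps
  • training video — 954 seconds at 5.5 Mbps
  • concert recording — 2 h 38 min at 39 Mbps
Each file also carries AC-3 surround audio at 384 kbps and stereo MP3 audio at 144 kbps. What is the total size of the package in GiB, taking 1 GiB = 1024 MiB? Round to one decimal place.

Audio total: 384 + 144 = 528 kbps = 0.528 Mbps.
security camera export: 4.828 Mbps × 15720 s = 75896.2 Mb
lecture capture: 3.558 Mbps × 4440 s = 15797.5 Mb
drone footage reel: 55.528 Mbps × 240 s = 13326.7 Mb
training video: 6.028 Mbps × 954 s = 5750.7 Mb
concert recording: 39.528 Mbps × 9480 s = 374725.4 Mb
Total: 485496.6 Mb = 60687.1 MB.
= 56.52 GiB.

56.5 GiB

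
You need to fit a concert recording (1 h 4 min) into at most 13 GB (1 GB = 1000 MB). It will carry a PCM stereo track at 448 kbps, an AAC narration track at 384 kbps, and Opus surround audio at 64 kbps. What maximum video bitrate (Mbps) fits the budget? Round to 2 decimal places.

26.19 Mbps

Budget: 13 GB = 104000.0 Mb.
1 h 4 min = 64 min = 3840 s
Total bitrate budget: 104000.0 Mb / 3840 s = 27.083 Mbps.
Audio total: 448 + 384 + 64 = 896 kbps = 0.896 Mbps.
Video: 27.083 − 0.896 = 26.187 Mbps.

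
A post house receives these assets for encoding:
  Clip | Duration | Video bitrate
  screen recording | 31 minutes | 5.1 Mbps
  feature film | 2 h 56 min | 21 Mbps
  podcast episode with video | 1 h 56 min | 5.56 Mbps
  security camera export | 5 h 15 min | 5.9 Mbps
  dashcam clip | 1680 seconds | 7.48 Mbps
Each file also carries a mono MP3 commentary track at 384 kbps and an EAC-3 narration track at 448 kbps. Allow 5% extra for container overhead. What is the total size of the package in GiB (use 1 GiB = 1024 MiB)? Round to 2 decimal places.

52.23 GiB

Audio total: 384 + 448 = 832 kbps = 0.832 Mbps.
screen recording: 5.932 Mbps × 1860 s × 1.05 = 11585.2 Mb
feature film: 21.832 Mbps × 10560 s × 1.05 = 242073.2 Mb
podcast episode with video: 6.392 Mbps × 6960 s × 1.05 = 46712.7 Mb
security camera export: 6.732 Mbps × 18900 s × 1.05 = 133596.5 Mb
dashcam clip: 8.312 Mbps × 1680 s × 1.05 = 14662.4 Mb
Total: 448630.1 Mb = 56078.8 MB.
= 52.23 GiB.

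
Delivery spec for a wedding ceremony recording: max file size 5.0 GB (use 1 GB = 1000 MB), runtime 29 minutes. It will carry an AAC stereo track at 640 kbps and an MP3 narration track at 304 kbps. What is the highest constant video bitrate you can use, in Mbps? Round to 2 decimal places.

Budget: 5.0 GB = 40000.0 Mb.
29 min = 1740 s
Total bitrate budget: 40000.0 Mb / 1740 s = 22.989 Mbps.
Audio total: 640 + 304 = 944 kbps = 0.944 Mbps.
Video: 22.989 − 0.944 = 22.045 Mbps.

22.04 Mbps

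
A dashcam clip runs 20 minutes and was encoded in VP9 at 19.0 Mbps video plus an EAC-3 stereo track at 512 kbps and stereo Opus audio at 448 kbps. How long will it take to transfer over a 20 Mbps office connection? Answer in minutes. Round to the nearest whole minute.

20 min = 1200 s
Audio total: 512 + 448 = 960 kbps = 0.960 Mbps.
Total bitrate: 19.960 Mbps.
File: 19.960 Mbps × 1200 s = 23952.0 Mb.
At 20 Mbps: 23952.0 / 20 = 1197.6 s ≈ 20 minutes.

20 minutes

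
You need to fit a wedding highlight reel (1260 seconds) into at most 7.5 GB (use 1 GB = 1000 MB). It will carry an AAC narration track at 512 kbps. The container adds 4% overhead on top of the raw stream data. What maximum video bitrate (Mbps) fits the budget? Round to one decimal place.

45.3 Mbps

Budget: 7.5 GB = 60000.0 Mb.
Stream payload after overhead: 60000.0 / 1.04 = 57692.3 Mb.
Total bitrate budget: 57692.3 Mb / 1260 s = 45.788 Mbps.
Audio: 512 kbps = 0.512 Mbps.
Video: 45.788 − 0.512 = 45.276 Mbps.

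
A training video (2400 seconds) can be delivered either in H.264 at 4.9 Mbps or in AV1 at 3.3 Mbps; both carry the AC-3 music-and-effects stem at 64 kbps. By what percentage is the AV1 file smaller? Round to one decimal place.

32.2%

Audio: 64 kbps = 0.064 Mbps.
H.264: 4.964 Mbps × 2400 s = 11913.6 Mb = 1.387 GiB.
AV1: 3.364 Mbps × 2400 s = 8073.6 Mb = 0.940 GiB.
Reduction: (1 − 0.940/1.387) × 100 = 32.23%.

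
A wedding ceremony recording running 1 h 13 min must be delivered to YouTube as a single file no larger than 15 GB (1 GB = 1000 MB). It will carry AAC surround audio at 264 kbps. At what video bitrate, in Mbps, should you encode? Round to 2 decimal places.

Budget: 15 GB = 120000.0 Mb.
1 h 13 min = 73 min = 4380 s
Total bitrate budget: 120000.0 Mb / 4380 s = 27.397 Mbps.
Audio: 264 kbps = 0.264 Mbps.
Video: 27.397 − 0.264 = 27.133 Mbps.

27.13 Mbps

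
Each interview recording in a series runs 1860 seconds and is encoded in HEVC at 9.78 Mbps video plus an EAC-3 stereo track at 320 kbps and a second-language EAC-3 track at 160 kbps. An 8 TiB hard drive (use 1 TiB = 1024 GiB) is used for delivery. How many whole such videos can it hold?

Audio total: 320 + 160 = 480 kbps = 0.480 Mbps.
Total bitrate: 10.260 Mbps.
Per item: 10.260 Mbps × 1860 s = 19,084 Mb = 2,385 MB.
Capacity: 8 TiB = 70,368,744 Mb; 3687.39 items → 3687 complete.

3687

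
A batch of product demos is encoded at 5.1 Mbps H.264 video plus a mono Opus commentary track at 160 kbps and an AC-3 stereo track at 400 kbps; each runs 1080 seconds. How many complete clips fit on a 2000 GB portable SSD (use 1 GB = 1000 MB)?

Audio total: 160 + 400 = 560 kbps = 0.560 Mbps.
Total bitrate: 5.660 Mbps.
Per item: 5.660 Mbps × 1080 s = 6,113 Mb = 764.1 MB.
Capacity: 2000 GB = 16,000,000 Mb; 2617.46 items → 2617 complete.

2617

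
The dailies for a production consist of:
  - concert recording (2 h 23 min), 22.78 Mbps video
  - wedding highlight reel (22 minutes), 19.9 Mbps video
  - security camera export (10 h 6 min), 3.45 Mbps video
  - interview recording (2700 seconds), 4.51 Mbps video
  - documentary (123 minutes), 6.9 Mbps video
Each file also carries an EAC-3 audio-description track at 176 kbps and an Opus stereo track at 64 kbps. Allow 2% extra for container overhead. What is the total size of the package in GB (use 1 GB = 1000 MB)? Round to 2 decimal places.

Audio total: 176 + 64 = 240 kbps = 0.240 Mbps.
concert recording: 23.020 Mbps × 8580 s × 1.02 = 201461.8 Mb
wedding highlight reel: 20.140 Mbps × 1320 s × 1.02 = 27116.5 Mb
security camera export: 3.690 Mbps × 36360 s × 1.02 = 136851.8 Mb
interview recording: 4.750 Mbps × 2700 s × 1.02 = 13081.5 Mb
documentary: 7.140 Mbps × 7380 s × 1.02 = 53747.1 Mb
Total: 432258.7 Mb = 54032.3 MB.
= 54.03 GB.

54.03 GB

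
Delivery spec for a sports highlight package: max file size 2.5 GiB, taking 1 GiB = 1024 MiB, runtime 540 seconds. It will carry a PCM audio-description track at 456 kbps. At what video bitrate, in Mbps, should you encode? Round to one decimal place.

39.3 Mbps

Budget: 2.5 GiB = 21474.8 Mb.
Total bitrate budget: 21474.8 Mb / 540 s = 39.768 Mbps.
Audio: 456 kbps = 0.456 Mbps.
Video: 39.768 − 0.456 = 39.312 Mbps.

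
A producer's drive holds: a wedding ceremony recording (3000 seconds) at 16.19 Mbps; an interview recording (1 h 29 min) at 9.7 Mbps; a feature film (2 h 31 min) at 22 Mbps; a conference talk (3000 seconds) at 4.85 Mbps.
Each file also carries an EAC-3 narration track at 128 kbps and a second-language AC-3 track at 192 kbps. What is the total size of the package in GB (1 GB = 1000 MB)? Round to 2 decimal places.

40.10 GB

Audio total: 128 + 192 = 320 kbps = 0.320 Mbps.
wedding ceremony recording: 16.510 Mbps × 3000 s = 49530.0 Mb
interview recording: 10.020 Mbps × 5340 s = 53506.8 Mb
feature film: 22.320 Mbps × 9060 s = 202219.2 Mb
conference talk: 5.170 Mbps × 3000 s = 15510.0 Mb
Total: 320766.0 Mb = 40095.8 MB.
= 40.10 GB.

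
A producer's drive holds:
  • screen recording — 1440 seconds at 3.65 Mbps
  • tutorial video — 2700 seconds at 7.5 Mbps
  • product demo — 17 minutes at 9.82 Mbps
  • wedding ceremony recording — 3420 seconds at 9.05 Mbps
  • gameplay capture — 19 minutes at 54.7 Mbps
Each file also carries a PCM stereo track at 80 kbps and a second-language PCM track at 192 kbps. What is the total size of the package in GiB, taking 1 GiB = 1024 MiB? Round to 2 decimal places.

15.31 GiB

Audio total: 80 + 192 = 272 kbps = 0.272 Mbps.
screen recording: 3.922 Mbps × 1440 s = 5647.7 Mb
tutorial video: 7.772 Mbps × 2700 s = 20984.4 Mb
product demo: 10.092 Mbps × 1020 s = 10293.8 Mb
wedding ceremony recording: 9.322 Mbps × 3420 s = 31881.2 Mb
gameplay capture: 54.972 Mbps × 1140 s = 62668.1 Mb
Total: 131475.2 Mb = 16434.4 MB.
= 15.31 GiB.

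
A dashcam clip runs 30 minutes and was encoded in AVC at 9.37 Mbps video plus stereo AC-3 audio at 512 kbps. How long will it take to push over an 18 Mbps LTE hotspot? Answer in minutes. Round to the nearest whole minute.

30 min = 1800 s
Audio: 512 kbps = 0.512 Mbps.
Total bitrate: 9.882 Mbps.
File: 9.882 Mbps × 1800 s = 17787.6 Mb.
At 18 Mbps: 17787.6 / 18 = 988.2 s ≈ 16.5 minutes.

16 minutes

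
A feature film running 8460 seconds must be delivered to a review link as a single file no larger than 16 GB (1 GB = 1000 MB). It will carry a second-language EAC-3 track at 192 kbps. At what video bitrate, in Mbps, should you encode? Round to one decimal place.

Budget: 16 GB = 128000.0 Mb.
Total bitrate budget: 128000.0 Mb / 8460 s = 15.130 Mbps.
Audio: 192 kbps = 0.192 Mbps.
Video: 15.130 − 0.192 = 14.938 Mbps.

14.9 Mbps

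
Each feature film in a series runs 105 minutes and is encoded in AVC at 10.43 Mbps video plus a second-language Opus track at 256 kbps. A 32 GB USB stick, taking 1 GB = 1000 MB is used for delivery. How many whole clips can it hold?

105 min = 6300 s
Audio: 256 kbps = 0.256 Mbps.
Total bitrate: 10.686 Mbps.
Per item: 10.686 Mbps × 6300 s = 67,322 Mb = 8,415 MB.
Capacity: 32 GB = 256,000 Mb; 3.80 items → 3 complete.

3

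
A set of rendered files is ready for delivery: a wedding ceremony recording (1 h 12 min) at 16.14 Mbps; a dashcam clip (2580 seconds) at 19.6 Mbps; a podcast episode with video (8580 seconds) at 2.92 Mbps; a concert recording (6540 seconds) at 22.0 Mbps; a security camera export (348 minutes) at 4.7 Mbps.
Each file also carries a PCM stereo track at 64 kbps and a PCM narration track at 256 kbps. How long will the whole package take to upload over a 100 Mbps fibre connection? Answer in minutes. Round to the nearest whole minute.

Audio total: 64 + 256 = 320 kbps = 0.320 Mbps.
wedding ceremony recording: 16.460 Mbps × 4320 s = 71107.2 Mb
dashcam clip: 19.920 Mbps × 2580 s = 51393.6 Mb
podcast episode with video: 3.240 Mbps × 8580 s = 27799.2 Mb
concert recording: 22.320 Mbps × 6540 s = 145972.8 Mb
security camera export: 5.020 Mbps × 20880 s = 104817.6 Mb
Total: 401090.4 Mb = 50136.3 MB.
At 100 Mbps: 401090.4 / 100 = 4011 s ≈ 66.8 minutes.

67 minutes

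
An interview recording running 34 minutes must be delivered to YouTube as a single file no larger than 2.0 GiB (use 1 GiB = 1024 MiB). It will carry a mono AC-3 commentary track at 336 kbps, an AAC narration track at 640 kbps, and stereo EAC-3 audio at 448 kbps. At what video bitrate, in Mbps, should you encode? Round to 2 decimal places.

7.00 Mbps

Budget: 2.0 GiB = 17179.9 Mb.
34 min = 2040 s
Total bitrate budget: 17179.9 Mb / 2040 s = 8.422 Mbps.
Audio total: 336 + 640 + 448 = 1424 kbps = 1.424 Mbps.
Video: 8.422 − 1.424 = 6.998 Mbps.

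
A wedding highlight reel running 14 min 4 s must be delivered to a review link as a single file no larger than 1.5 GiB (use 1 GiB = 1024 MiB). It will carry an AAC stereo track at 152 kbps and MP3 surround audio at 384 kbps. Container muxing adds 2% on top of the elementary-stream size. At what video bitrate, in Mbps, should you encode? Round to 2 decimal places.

Budget: 1.5 GiB = 12884.9 Mb.
Stream payload after overhead: 12884.9 / 1.02 = 12632.3 Mb.
14 min 4 s = 844 s
Total bitrate budget: 12632.3 Mb / 844 s = 14.967 Mbps.
Audio total: 152 + 384 = 536 kbps = 0.536 Mbps.
Video: 14.967 − 0.536 = 14.431 Mbps.

14.43 Mbps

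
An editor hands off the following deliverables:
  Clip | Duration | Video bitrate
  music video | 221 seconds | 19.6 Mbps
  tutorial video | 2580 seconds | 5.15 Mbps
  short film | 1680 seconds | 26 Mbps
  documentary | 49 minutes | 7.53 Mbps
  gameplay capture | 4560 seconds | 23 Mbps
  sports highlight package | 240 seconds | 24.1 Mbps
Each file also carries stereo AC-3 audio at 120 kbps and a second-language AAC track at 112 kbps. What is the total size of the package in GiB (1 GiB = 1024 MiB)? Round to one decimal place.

22.9 GiB

Audio total: 120 + 112 = 232 kbps = 0.232 Mbps.
music video: 19.832 Mbps × 221 s = 4382.9 Mb
tutorial video: 5.382 Mbps × 2580 s = 13885.6 Mb
short film: 26.232 Mbps × 1680 s = 44069.8 Mb
documentary: 7.762 Mbps × 2940 s = 22820.3 Mb
gameplay capture: 23.232 Mbps × 4560 s = 105937.9 Mb
sports highlight package: 24.332 Mbps × 240 s = 5839.7 Mb
Total: 196936.1 Mb = 24617.0 MB.
= 22.93 GiB.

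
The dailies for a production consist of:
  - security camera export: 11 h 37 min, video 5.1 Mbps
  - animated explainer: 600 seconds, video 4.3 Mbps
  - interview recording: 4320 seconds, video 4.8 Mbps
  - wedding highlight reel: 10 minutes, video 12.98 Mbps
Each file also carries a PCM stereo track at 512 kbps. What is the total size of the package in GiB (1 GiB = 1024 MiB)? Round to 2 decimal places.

31.27 GiB

Audio: 512 kbps = 0.512 Mbps.
security camera export: 5.612 Mbps × 41820 s = 234693.8 Mb
animated explainer: 4.812 Mbps × 600 s = 2887.2 Mb
interview recording: 5.312 Mbps × 4320 s = 22947.8 Mb
wedding highlight reel: 13.492 Mbps × 600 s = 8095.2 Mb
Total: 268624.1 Mb = 33578.0 MB.
= 31.27 GiB.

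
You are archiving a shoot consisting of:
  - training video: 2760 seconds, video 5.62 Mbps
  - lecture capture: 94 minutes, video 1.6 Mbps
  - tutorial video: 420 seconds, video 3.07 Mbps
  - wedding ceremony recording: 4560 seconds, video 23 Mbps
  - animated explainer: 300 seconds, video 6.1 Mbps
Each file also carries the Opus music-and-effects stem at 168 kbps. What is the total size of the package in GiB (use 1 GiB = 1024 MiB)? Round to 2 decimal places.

15.70 GiB

Audio: 168 kbps = 0.168 Mbps.
training video: 5.788 Mbps × 2760 s = 15974.9 Mb
lecture capture: 1.768 Mbps × 5640 s = 9971.5 Mb
tutorial video: 3.238 Mbps × 420 s = 1360.0 Mb
wedding ceremony recording: 23.168 Mbps × 4560 s = 105646.1 Mb
animated explainer: 6.268 Mbps × 300 s = 1880.4 Mb
Total: 134832.8 Mb = 16854.1 MB.
= 15.70 GiB.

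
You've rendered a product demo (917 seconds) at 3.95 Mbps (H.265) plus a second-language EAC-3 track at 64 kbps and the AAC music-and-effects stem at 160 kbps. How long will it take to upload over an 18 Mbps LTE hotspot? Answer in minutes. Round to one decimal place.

3.5 minutes

Audio total: 64 + 160 = 224 kbps = 0.224 Mbps.
Total bitrate: 4.174 Mbps.
File: 4.174 Mbps × 917 s = 3827.6 Mb.
At 18 Mbps: 3827.6 / 18 = 212.6 s ≈ 3.54 minutes.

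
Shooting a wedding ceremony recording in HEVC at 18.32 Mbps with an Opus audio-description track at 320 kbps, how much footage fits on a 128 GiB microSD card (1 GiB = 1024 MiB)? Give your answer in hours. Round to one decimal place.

Audio: 320 kbps = 0.320 Mbps.
Total bitrate: 18.32 + 0.320 = 18.640 Mbps.
Capacity: 128 GiB = 1,099,512 Mb.
Recording time: 1,099,512 / 18.640 = 58,987 s ≈ 16.4 hours.

16.4 hours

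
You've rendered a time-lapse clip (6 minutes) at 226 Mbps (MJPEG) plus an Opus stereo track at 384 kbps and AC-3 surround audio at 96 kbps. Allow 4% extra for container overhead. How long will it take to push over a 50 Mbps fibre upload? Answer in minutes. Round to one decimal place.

28.3 minutes

6 min = 360 s
Audio total: 384 + 96 = 480 kbps = 0.480 Mbps.
Total bitrate: 226.480 Mbps.
File: 226.480 Mbps × 360 s = 81532.8 Mb.
With 4% container overhead: ×1.04. → 84794.1 Mb.
At 50 Mbps: 84794.1 / 50 = 1695.9 s ≈ 28.3 minutes.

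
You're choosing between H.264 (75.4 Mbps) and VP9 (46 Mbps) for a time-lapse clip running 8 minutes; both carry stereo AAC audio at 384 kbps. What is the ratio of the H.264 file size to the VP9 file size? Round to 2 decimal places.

1.63

8 min = 480 s
Audio: 384 kbps = 0.384 Mbps.
H.264: 75.784 Mbps × 480 s = 36376.3 Mb = 4.547 GB.
VP9: 46.384 Mbps × 480 s = 22264.3 Mb = 2.783 GB.
Ratio: 4.547 / 2.783 = 1.634.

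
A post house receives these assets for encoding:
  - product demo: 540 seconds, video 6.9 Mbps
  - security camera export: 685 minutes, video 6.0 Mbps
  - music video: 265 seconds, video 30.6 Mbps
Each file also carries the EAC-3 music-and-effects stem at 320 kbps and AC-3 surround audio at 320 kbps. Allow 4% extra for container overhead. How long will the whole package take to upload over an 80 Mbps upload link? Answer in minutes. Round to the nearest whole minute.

Audio total: 320 + 320 = 640 kbps = 0.640 Mbps.
product demo: 7.540 Mbps × 540 s × 1.04 = 4234.5 Mb
security camera export: 6.640 Mbps × 41100 s × 1.04 = 283820.2 Mb
music video: 31.240 Mbps × 265 s × 1.04 = 8609.7 Mb
Total: 296664.4 Mb = 37083.0 MB.
At 80 Mbps: 296664.4 / 80 = 3708 s ≈ 61.8 minutes.

62 minutes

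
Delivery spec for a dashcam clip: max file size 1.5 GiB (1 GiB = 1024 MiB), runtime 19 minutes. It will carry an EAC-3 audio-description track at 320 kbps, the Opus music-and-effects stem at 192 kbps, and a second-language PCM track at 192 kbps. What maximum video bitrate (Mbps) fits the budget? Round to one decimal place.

10.6 Mbps

Budget: 1.5 GiB = 12884.9 Mb.
19 min = 1140 s
Total bitrate budget: 12884.9 Mb / 1140 s = 11.303 Mbps.
Audio total: 320 + 192 + 192 = 704 kbps = 0.704 Mbps.
Video: 11.303 − 0.704 = 10.599 Mbps.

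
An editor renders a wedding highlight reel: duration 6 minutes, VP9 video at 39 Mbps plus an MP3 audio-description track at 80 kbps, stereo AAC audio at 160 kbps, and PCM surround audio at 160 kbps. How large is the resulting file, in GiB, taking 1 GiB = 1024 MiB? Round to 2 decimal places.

6 min = 360 s
Audio total: 80 + 160 + 160 = 400 kbps = 0.400 Mbps.
Total bitrate: 39 + 0.400 = 39.400 Mbps.
Stream data: 39.400 Mbps × 360 s = 14184.0 Mb.
14,184 Mb = 1,773,000,000 bytes ÷ 1,073,741,824 = 1.651 GiB.

1.65 GiB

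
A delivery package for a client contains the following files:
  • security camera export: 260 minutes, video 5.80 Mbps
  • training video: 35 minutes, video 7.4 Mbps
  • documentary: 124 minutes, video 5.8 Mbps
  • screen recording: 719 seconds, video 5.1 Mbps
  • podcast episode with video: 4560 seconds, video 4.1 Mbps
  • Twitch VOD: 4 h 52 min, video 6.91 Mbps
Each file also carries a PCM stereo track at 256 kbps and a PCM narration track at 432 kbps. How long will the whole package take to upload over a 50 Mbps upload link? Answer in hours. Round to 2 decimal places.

1.81 hours

Audio total: 256 + 432 = 688 kbps = 0.688 Mbps.
security camera export: 6.488 Mbps × 15600 s = 101212.8 Mb
training video: 8.088 Mbps × 2100 s = 16984.8 Mb
documentary: 6.488 Mbps × 7440 s = 48270.7 Mb
screen recording: 5.788 Mbps × 719 s = 4161.6 Mb
podcast episode with video: 4.788 Mbps × 4560 s = 21833.3 Mb
Twitch VOD: 7.598 Mbps × 17520 s = 133117.0 Mb
Total: 325580.1 Mb = 40697.5 MB.
At 50 Mbps: 325580.1 / 50 = 6512 s ≈ 1.81 hours.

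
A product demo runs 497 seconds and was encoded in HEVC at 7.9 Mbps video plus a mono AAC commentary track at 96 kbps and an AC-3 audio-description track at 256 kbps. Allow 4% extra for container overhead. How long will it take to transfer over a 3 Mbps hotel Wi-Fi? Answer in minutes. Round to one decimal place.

Audio total: 96 + 256 = 352 kbps = 0.352 Mbps.
Total bitrate: 8.252 Mbps.
File: 8.252 Mbps × 497 s = 4101.2 Mb.
With 4% container overhead: ×1.04. → 4265.3 Mb.
At 3 Mbps: 4265.3 / 3 = 1421.8 s ≈ 23.7 minutes.

23.7 minutes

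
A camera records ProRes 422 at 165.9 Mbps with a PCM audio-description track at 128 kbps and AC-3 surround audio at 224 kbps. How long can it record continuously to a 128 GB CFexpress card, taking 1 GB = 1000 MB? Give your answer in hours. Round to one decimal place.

Audio total: 128 + 224 = 352 kbps = 0.352 Mbps.
Total bitrate: 165.9 + 0.352 = 166.252 Mbps.
Capacity: 128 GB = 1,024,000 Mb.
Recording time: 1,024,000 / 166.252 = 6,159 s ≈ 1.71 hours.

1.7 hours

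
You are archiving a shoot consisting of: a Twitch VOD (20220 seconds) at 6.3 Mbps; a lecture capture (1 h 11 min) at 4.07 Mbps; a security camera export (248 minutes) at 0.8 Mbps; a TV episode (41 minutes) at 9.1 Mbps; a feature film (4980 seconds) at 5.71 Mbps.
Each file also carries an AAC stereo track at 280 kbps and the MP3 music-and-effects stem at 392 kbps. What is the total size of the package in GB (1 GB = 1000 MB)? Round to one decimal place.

Audio total: 280 + 392 = 672 kbps = 0.672 Mbps.
Twitch VOD: 6.972 Mbps × 20220 s = 140973.8 Mb
lecture capture: 4.742 Mbps × 4260 s = 20200.9 Mb
security camera export: 1.472 Mbps × 14880 s = 21903.4 Mb
TV episode: 9.772 Mbps × 2460 s = 24039.1 Mb
feature film: 6.382 Mbps × 4980 s = 31782.4 Mb
Total: 238899.6 Mb = 29862.5 MB.
= 29.86 GB.

29.9 GB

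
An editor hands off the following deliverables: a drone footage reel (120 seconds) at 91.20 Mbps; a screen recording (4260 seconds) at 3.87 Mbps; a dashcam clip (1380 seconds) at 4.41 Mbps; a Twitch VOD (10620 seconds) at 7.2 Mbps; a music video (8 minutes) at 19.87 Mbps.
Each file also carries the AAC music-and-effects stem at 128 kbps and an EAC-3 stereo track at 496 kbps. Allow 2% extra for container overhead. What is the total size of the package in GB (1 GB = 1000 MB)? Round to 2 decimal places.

Audio total: 128 + 496 = 624 kbps = 0.624 Mbps.
drone footage reel: 91.824 Mbps × 120 s × 1.02 = 11239.3 Mb
screen recording: 4.494 Mbps × 4260 s × 1.02 = 19527.3 Mb
dashcam clip: 5.034 Mbps × 1380 s × 1.02 = 7085.9 Mb
Twitch VOD: 7.824 Mbps × 10620 s × 1.02 = 84752.7 Mb
music video: 20.494 Mbps × 480 s × 1.02 = 10033.9 Mb
Total: 132639.0 Mb = 16579.9 MB.
= 16.58 GB.

16.58 GB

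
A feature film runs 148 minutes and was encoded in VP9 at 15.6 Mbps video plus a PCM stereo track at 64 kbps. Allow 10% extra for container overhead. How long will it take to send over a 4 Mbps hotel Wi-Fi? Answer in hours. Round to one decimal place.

10.6 hours

148 min = 8880 s
Audio: 64 kbps = 0.064 Mbps.
Total bitrate: 15.664 Mbps.
File: 15.664 Mbps × 8880 s = 139096.3 Mb.
With 10% container overhead: ×1.10. → 153006.0 Mb.
At 4 Mbps: 153006.0 / 4 = 38251.5 s ≈ 10.6 hours.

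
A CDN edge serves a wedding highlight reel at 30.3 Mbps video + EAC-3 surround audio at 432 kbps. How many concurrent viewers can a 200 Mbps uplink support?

Audio: 432 kbps = 0.432 Mbps.
Per-viewer media rate: 30.732 Mbps.
200 Mbps = 200.0 Mbps; 200.0 / 30.732 = 6.51 → 6 viewers.

6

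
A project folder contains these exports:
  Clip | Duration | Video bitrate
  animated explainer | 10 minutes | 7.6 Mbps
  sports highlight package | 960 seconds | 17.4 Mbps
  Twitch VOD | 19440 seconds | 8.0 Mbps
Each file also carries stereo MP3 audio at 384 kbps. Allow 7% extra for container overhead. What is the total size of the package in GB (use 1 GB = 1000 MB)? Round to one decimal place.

24.7 GB

Audio: 384 kbps = 0.384 Mbps.
animated explainer: 7.984 Mbps × 600 s × 1.07 = 5125.7 Mb
sports highlight package: 17.784 Mbps × 960 s × 1.07 = 18267.7 Mb
Twitch VOD: 8.384 Mbps × 19440 s × 1.07 = 174393.9 Mb
Total: 197787.4 Mb = 24723.4 MB.
= 24.72 GB.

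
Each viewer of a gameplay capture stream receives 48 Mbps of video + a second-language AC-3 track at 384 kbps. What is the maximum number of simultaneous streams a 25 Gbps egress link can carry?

516

Audio: 384 kbps = 0.384 Mbps.
Per-viewer media rate: 48.384 Mbps.
25 Gbps = 25,000 Mbps; 25,000 / 48.384 = 516.70 → 516 viewers.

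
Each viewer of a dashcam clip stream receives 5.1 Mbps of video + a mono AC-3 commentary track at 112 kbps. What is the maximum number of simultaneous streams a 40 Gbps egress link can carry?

Audio: 112 kbps = 0.112 Mbps.
Per-viewer media rate: 5.212 Mbps.
40 Gbps = 40,000 Mbps; 40,000 / 5.212 = 7674.60 → 7674 viewers.

7674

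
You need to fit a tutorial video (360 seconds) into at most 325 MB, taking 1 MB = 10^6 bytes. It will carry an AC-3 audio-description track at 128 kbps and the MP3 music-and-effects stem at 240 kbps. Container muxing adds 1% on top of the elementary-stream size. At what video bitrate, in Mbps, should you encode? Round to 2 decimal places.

6.78 Mbps

Budget: 325 MB = 2600.0 Mb.
Stream payload after overhead: 2600.0 / 1.01 = 2574.3 Mb.
Total bitrate budget: 2574.3 Mb / 360 s = 7.151 Mbps.
Audio total: 128 + 240 = 368 kbps = 0.368 Mbps.
Video: 7.151 − 0.368 = 6.783 Mbps.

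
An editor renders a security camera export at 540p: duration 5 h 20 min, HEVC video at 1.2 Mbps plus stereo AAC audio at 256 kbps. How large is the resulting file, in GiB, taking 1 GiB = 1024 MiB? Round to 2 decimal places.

3.25 GiB

5 h 20 min = 320 min = 19200 s
Audio: 256 kbps = 0.256 Mbps.
Total bitrate: 1.2 + 0.256 = 1.456 Mbps.
Stream data: 1.456 Mbps × 19200 s = 27955.2 Mb.
27,955 Mb = 3,494,400,000 bytes ÷ 1,073,741,824 = 3.254 GiB.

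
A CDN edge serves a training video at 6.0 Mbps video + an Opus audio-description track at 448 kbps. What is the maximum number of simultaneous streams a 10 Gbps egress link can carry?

Audio: 448 kbps = 0.448 Mbps.
Per-viewer media rate: 6.448 Mbps.
10 Gbps = 10,000 Mbps; 10,000 / 6.448 = 1550.87 → 1550 viewers.

1550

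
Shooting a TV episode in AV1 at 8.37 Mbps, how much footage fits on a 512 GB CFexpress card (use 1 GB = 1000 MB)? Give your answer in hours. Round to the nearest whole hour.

136 hours

Capacity: 512 GB = 4,096,000 Mb.
Recording time: 4,096,000 / 8.370 = 489,367 s ≈ 136 hours.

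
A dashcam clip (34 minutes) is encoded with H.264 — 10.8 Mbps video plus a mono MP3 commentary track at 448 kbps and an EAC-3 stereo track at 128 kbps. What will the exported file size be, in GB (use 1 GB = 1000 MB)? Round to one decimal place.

34 min = 2040 s
Audio total: 448 + 128 = 576 kbps = 0.576 Mbps.
Total bitrate: 10.8 + 0.576 = 11.376 Mbps.
Stream data: 11.376 Mbps × 2040 s = 23207.0 Mb.
23,207 Mb ÷ 8 = 2,901 MB → 2.901 GB.

2.9 GB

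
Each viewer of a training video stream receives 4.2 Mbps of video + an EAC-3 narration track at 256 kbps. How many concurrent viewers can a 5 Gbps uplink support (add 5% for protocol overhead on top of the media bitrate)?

Audio: 256 kbps = 0.256 Mbps.
Per-viewer media rate: 4.456 Mbps.
On the wire with 5% overhead: 4.679 Mbps.
5 Gbps = 5,000 Mbps; 5,000 / 4.679 = 1068.65 → 1068 viewers.

1068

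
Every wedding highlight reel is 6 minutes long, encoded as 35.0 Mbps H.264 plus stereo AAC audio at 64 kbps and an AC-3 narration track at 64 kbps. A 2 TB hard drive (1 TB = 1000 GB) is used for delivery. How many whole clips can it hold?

6 min = 360 s
Audio total: 64 + 64 = 128 kbps = 0.128 Mbps.
Total bitrate: 35.128 Mbps.
Per item: 35.128 Mbps × 360 s = 12,646 Mb = 1,581 MB.
Capacity: 2 TB = 16,000,000 Mb; 1265.21 items → 1265 complete.

1265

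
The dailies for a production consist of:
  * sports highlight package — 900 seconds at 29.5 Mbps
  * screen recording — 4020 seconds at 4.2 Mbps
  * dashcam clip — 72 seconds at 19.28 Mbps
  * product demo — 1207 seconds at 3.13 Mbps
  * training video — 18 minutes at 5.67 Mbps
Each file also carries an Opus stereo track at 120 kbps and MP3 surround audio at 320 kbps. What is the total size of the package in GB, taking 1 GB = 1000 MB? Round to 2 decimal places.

Audio total: 120 + 320 = 440 kbps = 0.440 Mbps.
sports highlight package: 29.940 Mbps × 900 s = 26946.0 Mb
screen recording: 4.640 Mbps × 4020 s = 18652.8 Mb
dashcam clip: 19.720 Mbps × 72 s = 1419.8 Mb
product demo: 3.570 Mbps × 1207 s = 4309.0 Mb
training video: 6.110 Mbps × 1080 s = 6598.8 Mb
Total: 57926.4 Mb = 7240.8 MB.
= 7.241 GB.

7.24 GB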